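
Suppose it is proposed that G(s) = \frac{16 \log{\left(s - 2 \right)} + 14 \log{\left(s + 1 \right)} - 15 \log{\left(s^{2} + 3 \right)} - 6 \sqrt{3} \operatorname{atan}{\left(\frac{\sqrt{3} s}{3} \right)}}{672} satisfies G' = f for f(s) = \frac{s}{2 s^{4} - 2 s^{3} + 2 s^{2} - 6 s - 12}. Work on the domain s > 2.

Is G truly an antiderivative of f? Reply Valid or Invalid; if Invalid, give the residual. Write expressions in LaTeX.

Invalid: d/ds[G] - f = - \frac{s}{4 s^{4} - 4 s^{3} + 4 s^{2} - 12 s - 24}, which is not 0.

d/ds[G] = \frac{s}{4 s^{4} - 4 s^{3} + 4 s^{2} - 12 s - 24}
d/ds[G] - f(s) = - \frac{s}{4 s^{4} - 4 s^{3} + 4 s^{2} - 12 s - 24} != 0.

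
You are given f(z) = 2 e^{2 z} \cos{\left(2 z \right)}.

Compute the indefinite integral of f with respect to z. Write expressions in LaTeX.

An antiderivative F(z) passes only if d/dz[F] lands on f(z) exactly.
Check: d/dz[\frac{e^{2 z} \sin{\left(2 z \right)}}{2} + \frac{e^{2 z} \cos{\left(2 z \right)}}{2}] = 2 e^{2 z} \cos{\left(2 z \right)} = f(z).

F(z) = \frac{e^{2 z} \sin{\left(2 z \right)}}{2} + \frac{e^{2 z} \cos{\left(2 z \right)}}{2} + C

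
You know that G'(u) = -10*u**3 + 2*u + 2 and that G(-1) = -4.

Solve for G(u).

G(u) = -(u - 1)*(5*u**3 + 5*u**2 + 3*u - 1)/2

The integrand splits into summands that can be handled one at a time.
A general antiderivative is -5*u**4/2 + u**2 + 2*u - 1 + C.
The condition gives C = -4 - (-9/2) = 1/2.
So G(u) = -(u - 1)*(5*u**3 + 5*u**2 + 3*u - 1)/2.
Check: d/du[-(u - 1)*(5*u**3 + 5*u**2 + 3*u - 1)/2] = -10*u**3 + 2*u + 2 = G'(u).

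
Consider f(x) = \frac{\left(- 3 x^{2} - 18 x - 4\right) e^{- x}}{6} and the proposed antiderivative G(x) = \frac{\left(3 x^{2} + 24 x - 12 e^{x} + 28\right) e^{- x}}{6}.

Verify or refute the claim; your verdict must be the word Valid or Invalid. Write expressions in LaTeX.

d/dx[G] = \frac{\left(- 3 x^{2} - 18 x - 4\right) e^{- x}}{6}
This equals f(x) exactly, so the claim holds.

Valid - the claim checks out under differentiation.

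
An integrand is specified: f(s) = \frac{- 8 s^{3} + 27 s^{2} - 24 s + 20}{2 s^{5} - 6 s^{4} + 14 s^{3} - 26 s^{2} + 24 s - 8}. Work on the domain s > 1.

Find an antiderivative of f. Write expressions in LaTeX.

For F(s) to be correct the identity F'(s) - f(s) = 0 must hold.
Check: d/ds[\frac{- 8 s^{2} \operatorname{atan}{\left(\frac{s}{2} \right)} + 16 s \operatorname{atan}{\left(\frac{s}{2} \right)} - 8 \operatorname{atan}{\left(\frac{s}{2} \right)} - 3}{4 s^{2} - 8 s + 4}] = \frac{- 8 s^{3} + 27 s^{2} - 24 s + 20}{2 s^{5} - 6 s^{4} + 14 s^{3} - 26 s^{2} + 24 s - 8} = f(s).

An antiderivative is F(s) = \frac{- 8 s^{2} \operatorname{atan}{\left(\frac{s}{2} \right)} + 16 s \operatorname{atan}{\left(\frac{s}{2} \right)} - 8 \operatorname{atan}{\left(\frac{s}{2} \right)} - 3}{4 s^{2} - 8 s + 4}.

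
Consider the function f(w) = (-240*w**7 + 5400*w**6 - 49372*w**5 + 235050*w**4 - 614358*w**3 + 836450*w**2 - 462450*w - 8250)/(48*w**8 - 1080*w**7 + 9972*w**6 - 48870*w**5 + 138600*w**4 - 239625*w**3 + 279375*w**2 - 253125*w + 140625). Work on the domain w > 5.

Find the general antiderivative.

F(w) = (-60*w**4*log(w**2 + 3/2) + 900*w**3*log(w**2 + 3/2) - 4875*w**2*log(w**2 + 3/2) - 32*w**2 + 11250*w*log(w**2 + 3/2) + 200*w - 9375*log(w**2 + 3/2) - 350)/(24*w**4 - 360*w**3 + 1950*w**2 - 4500*w + 3750) + C

For F(w) to be correct the identity F'(w) - f(w) = 0 must hold.
Check: d/dw[(-60*w**4*log(w**2 + 3/2) + 900*w**3*log(w**2 + 3/2) - 4875*w**2*log(w**2 + 3/2) - 32*w**2 + 11250*w*log(w**2 + 3/2) + 200*w - 9375*log(w**2 + 3/2) - 350)/(24*w**4 - 360*w**3 + 1950*w**2 - 4500*w + 3750)] = (-240*w**7 + 5400*w**6 - 49372*w**5 + 235050*w**4 - 614358*w**3 + 836450*w**2 - 462450*w - 8250)/(48*w**8 - 1080*w**7 + 9972*w**6 - 48870*w**5 + 138600*w**4 - 239625*w**3 + 279375*w**2 - 253125*w + 140625) = f(w).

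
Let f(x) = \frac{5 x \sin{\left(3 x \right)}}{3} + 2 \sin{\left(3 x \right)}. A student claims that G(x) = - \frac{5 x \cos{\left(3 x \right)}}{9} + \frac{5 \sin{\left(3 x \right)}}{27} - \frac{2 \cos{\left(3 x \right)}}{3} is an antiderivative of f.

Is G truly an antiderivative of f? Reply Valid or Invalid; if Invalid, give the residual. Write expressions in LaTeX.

Valid. The derivative of G reproduces f.

d/dx[G] = \frac{5 x \sin{\left(3 x \right)}}{3} + 2 \sin{\left(3 x \right)}
This equals f(x) exactly, so the claim holds.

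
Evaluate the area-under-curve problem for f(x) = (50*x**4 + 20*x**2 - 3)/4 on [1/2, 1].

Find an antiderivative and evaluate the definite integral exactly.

Antiderivative: F(x) = 5*x**5/2 + 5*x**3/3 - 3*x/4; value = 673/192

For F(x) to be correct the identity F'(x) - f(x) = 0 must hold.
F(x) = 5*x**5/2 + 5*x**3/3 - 3*x/4 is an antiderivative of f.
Check: d/dx[5*x**5/2 + 5*x**3/3 - 3*x/4] = 25*x**4/2 + 5*x**2 - 3/4, which equals f(x).
F(1) = 41/12; F(1/2) = -17/192.
Integral = F(1) - F(1/2) = 673/192.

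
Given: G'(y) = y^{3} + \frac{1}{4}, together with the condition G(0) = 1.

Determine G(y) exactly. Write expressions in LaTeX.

G(y) = \frac{y^{4}}{4} + \frac{y}{4} + 1

The proposed G(y) is checked by its d/dy: the result must match the given G'(y).
A general antiderivative is \frac{y^{4}}{4} + \frac{y}{4} + C.
The condition gives C = 1 - (0) = 1.
So G(y) = \frac{y^{4}}{4} + \frac{y}{4} + 1.
Check: d/dy[\frac{y^{4}}{4} + \frac{y}{4} + 1] = y^{3} + \frac{1}{4} = G'(y).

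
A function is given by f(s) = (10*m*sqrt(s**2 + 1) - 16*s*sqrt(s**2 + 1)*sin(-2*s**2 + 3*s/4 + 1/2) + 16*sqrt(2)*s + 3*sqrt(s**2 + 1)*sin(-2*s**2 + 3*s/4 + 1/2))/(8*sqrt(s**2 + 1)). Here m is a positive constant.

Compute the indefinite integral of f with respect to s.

F(s) = 5*m*s/4 + 2*sqrt(2)*sqrt(s**2 + 1) - cos(-2*s**2 + 3*s/4 + 1/2)/2 + C

Recover f(s) by differentiating a candidate F(s); any mismatch rules it out.
Check: d/ds[5*m*s/4 + 2*sqrt(2)*sqrt(s**2 + 1) - cos(-2*s**2 + 3*s/4 + 1/2)/2] = (10*m*sqrt(s**2 + 1) - 16*s*sqrt(s**2 + 1)*sin(-2*s**2 + 3*s/4 + 1/2) + 16*sqrt(2)*s + 3*sqrt(s**2 + 1)*sin(-2*s**2 + 3*s/4 + 1/2))/(8*sqrt(s**2 + 1)) = f(s).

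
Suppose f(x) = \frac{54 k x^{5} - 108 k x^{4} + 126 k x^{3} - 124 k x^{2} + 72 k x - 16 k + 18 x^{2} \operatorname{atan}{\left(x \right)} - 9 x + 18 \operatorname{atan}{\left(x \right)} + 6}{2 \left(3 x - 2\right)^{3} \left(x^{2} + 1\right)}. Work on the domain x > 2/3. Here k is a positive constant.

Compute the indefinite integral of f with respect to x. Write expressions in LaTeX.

A candidate is checked by its d/dx: the result must match f(x).
Check: d/dx[k x - \frac{3 \operatorname{atan}{\left(x \right)}}{18 x^{2} - 24 x + 8}] = \frac{54 k x^{5} - 108 k x^{4} + 126 k x^{3} - 124 k x^{2} + 72 k x - 16 k + 18 x^{2} \operatorname{atan}{\left(x \right)} - 9 x + 18 \operatorname{atan}{\left(x \right)} + 6}{54 x^{5} - 108 x^{4} + 126 x^{3} - 124 x^{2} + 72 x - 16}, which equals f(x).

F(x) = k x - \frac{3 \operatorname{atan}{\left(x \right)}}{18 x^{2} - 24 x + 8} + C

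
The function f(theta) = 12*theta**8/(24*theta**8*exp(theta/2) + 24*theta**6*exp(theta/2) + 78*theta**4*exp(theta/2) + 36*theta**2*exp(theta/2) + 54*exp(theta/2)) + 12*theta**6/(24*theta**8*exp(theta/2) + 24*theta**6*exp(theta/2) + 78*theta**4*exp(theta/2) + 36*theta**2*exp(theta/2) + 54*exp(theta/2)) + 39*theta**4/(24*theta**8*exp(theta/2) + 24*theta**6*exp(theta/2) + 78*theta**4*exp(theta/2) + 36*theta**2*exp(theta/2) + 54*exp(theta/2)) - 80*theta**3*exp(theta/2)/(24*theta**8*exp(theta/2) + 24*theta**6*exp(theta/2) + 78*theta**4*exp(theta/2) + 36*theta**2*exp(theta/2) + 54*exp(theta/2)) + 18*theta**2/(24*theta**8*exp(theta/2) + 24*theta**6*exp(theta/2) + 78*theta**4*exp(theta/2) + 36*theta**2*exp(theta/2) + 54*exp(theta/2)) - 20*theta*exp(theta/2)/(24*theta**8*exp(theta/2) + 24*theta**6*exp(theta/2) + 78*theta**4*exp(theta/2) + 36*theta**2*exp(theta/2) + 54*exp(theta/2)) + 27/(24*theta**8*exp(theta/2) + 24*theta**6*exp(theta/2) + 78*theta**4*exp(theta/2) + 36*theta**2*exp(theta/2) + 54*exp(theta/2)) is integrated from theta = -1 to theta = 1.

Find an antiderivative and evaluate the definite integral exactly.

Integrate term by term and add the pieces.
F(theta) = (-6*theta**4 - 3*theta**2 + 5*exp(theta/2) - 9)*exp(-theta/2)/(3*(2*theta**4 + theta**2 + 3)) is an antiderivative of f.
Check: d/dtheta[(-6*theta**4 - 3*theta**2 + 5*exp(theta/2) - 9)*exp(-theta/2)/(3*(2*theta**4 + theta**2 + 3))] = (12*theta**8 + 12*theta**6 + 39*theta**4 - 80*theta**3*exp(theta/2) + 18*theta**2 - 20*theta*exp(theta/2) + 27)/(24*theta**8*exp(theta/2) + 24*theta**6*exp(theta/2) + 78*theta**4*exp(theta/2) + 36*theta**2*exp(theta/2) + 54*exp(theta/2)), which equals f(theta).
F(1) = 5/18 - exp(-1/2); F(-1) = 5/18 - exp(1/2).
Integral = F(1) - F(-1) = -exp(-1/2) + exp(1/2).

Antiderivative: F(theta) = (-6*theta**4 - 3*theta**2 + 5*exp(theta/2) - 9)*exp(-theta/2)/(3*(2*theta**4 + theta**2 + 3)); value = -exp(-1/2) + exp(1/2)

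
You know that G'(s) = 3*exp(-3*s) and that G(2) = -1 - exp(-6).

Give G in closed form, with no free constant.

A candidate passes only if d/ds[G] lands on the given G'(s) exactly.
A general antiderivative is -exp(-3*s) + C.
The condition gives C = -1 - exp(-6) - (-exp(-6)) = -1.
So G(s) = (-exp(3*s) - 1)*exp(-3*s).
Check: d/ds[(-exp(3*s) - 1)*exp(-3*s)] = 3*exp(-3*s) = G'(s).

G(s) = (-exp(3*s) - 1)*exp(-3*s)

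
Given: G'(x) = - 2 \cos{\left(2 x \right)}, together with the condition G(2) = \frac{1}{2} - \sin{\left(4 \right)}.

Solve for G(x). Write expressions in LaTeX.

G(x) = \frac{1}{2} - \sin{\left(2 x \right)}

Differentiate the proposed G(x) back; it has to land on the given G'(x).
A general antiderivative is - \sin{\left(2 x \right)} + C.
The condition gives C = \frac{1}{2} - \sin{\left(4 \right)} - (- \sin{\left(4 \right)}) = \frac{1}{2}.
So G(x) = \frac{1}{2} - \sin{\left(2 x \right)}.
Check: d/dx[\frac{1}{2} - \sin{\left(2 x \right)}] = - 2 \cos{\left(2 x \right)} = G'(x).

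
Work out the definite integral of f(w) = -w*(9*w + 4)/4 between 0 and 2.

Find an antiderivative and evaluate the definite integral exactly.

Whatever form F(w) takes, F'(w) = f(w) is non-negotiable.
F(w) = (-3*w**3 - 2*w**2 + 10)/4 is an antiderivative of f.
Check: d/dw[(-3*w**3 - 2*w**2 + 10)/4] = -9*w**2/4 - w, which equals f(w).
F(2) = -11/2; F(0) = 5/2.
Integral = F(2) - F(0) = -8.

Antiderivative: F(w) = (-3*w**3 - 2*w**2 + 10)/4; value = -8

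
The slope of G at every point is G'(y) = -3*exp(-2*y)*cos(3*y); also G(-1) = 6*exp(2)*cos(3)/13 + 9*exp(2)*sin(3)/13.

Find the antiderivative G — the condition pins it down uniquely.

G(y) = -9*exp(-2*y)*sin(3*y)/13 + 6*exp(-2*y)*cos(3*y)/13

Differentiate the proposed G(y) back; it has to land on the given G'(y).
A general antiderivative is -9*exp(-2*y)*sin(3*y)/13 + 6*exp(-2*y)*cos(3*y)/13 + C.
The condition gives C = 6*exp(2)*cos(3)/13 + 9*exp(2)*sin(3)/13 - (6*exp(2)*cos(3)/13 + 9*exp(2)*sin(3)/13) = 0.
So G(y) = -9*exp(-2*y)*sin(3*y)/13 + 6*exp(-2*y)*cos(3*y)/13.
Check: d/dy[-9*exp(-2*y)*sin(3*y)/13 + 6*exp(-2*y)*cos(3*y)/13] = -3*exp(-2*y)*cos(3*y) = G'(y).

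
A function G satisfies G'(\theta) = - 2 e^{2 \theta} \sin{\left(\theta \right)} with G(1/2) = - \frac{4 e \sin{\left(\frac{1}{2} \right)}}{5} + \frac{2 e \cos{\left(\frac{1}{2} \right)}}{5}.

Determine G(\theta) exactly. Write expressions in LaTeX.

G(\theta) = - \frac{4 e^{2 \theta} \sin{\left(\theta \right)}}{5} + \frac{2 e^{2 \theta} \cos{\left(\theta \right)}}{5}

For G(\theta) to be correct, d/d\theta[G] must agree with the stated G'(\theta) identically.
A general antiderivative is - \frac{4 e^{2 \theta} \sin{\left(\theta \right)}}{5} + \frac{2 e^{2 \theta} \cos{\left(\theta \right)}}{5} + C.
The condition gives C = - \frac{4 e \sin{\left(\frac{1}{2} \right)}}{5} + \frac{2 e \cos{\left(\frac{1}{2} \right)}}{5} - (- \frac{4 e \sin{\left(\frac{1}{2} \right)}}{5} + \frac{2 e \cos{\left(\frac{1}{2} \right)}}{5}) = 0.
So G(\theta) = - \frac{4 e^{2 \theta} \sin{\left(\theta \right)}}{5} + \frac{2 e^{2 \theta} \cos{\left(\theta \right)}}{5}.
Check: d/d\theta[- \frac{4 e^{2 \theta} \sin{\left(\theta \right)}}{5} + \frac{2 e^{2 \theta} \cos{\left(\theta \right)}}{5}] = - 2 e^{2 \theta} \sin{\left(\theta \right)} = G'(\theta).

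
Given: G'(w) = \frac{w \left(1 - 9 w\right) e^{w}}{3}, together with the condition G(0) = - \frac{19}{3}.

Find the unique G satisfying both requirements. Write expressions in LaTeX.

G'(w) has the shape u'v + uv' for u = - 3 w^{2} + \frac{19 w}{3} - \frac{19}{3} and v = e^{w} — it is the derivative of the product u*v.
A general antiderivative is \frac{\left(- 9 w^{2} + 19 w - 19\right) e^{w}}{3} + C.
The condition gives C = - \frac{19}{3} - (- \frac{19}{3}) = 0.
So G(w) = \frac{\left(- 9 w^{2} + 19 w - 19\right) e^{w}}{3}.
Check: d/dw[\frac{\left(- 9 w^{2} + 19 w - 19\right) e^{w}}{3}] = - 3 w^{2} e^{w} + \frac{w e^{w}}{3}, which equals G'(w).

G(w) = \frac{\left(- 9 w^{2} + 19 w - 19\right) e^{w}}{3}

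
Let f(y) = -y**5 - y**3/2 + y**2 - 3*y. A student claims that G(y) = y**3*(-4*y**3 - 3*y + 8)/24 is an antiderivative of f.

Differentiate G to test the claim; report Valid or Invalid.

Invalid: d/dy[G] - f = 3*y, which is not 0.

d/dy[G] = -y**5 - y**3/2 + y**2
d/dy[G] - f(y) = 3*y != 0.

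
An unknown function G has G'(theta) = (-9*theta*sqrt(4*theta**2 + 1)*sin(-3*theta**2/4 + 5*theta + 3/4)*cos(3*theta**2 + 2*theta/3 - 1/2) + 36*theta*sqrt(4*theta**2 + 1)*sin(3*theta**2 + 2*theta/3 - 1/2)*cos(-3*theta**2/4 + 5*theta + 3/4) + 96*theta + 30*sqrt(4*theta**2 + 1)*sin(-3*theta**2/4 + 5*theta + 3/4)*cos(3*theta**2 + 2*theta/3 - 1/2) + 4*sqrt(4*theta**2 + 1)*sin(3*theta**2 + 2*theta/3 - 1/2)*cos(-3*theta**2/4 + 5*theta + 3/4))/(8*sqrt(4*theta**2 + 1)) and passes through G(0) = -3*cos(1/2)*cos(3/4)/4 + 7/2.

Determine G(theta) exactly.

G(theta) = 3*sqrt(4*theta**2 + 1) - 3*cos(-3*theta**2/4 + 5*theta + 3/4)*cos(3*theta**2 + 2*theta/3 - 1/2)/4 + 1/2

The proposed G(theta) is checked by its d/dtheta: the result must match the given G'(theta).
A general antiderivative is 3*sqrt(4*theta**2 + 1) - 3*cos(-3*theta**2/4 + 5*theta + 3/4)*cos(3*theta**2 + 2*theta/3 - 1/2)/4 + C.
The condition gives C = -3*cos(1/2)*cos(3/4)/4 + 7/2 - (-3*cos(1/2)*cos(3/4)/4 + 3) = 1/2.
So G(theta) = 3*sqrt(4*theta**2 + 1) - 3*cos(-3*theta**2/4 + 5*theta + 3/4)*cos(3*theta**2 + 2*theta/3 - 1/2)/4 + 1/2.
Check: d/dtheta[3*sqrt(4*theta**2 + 1) - 3*cos(-3*theta**2/4 + 5*theta + 3/4)*cos(3*theta**2 + 2*theta/3 - 1/2)/4 + 1/2] = (-9*theta*sqrt(4*theta**2 + 1)*sin(-3*theta**2/4 + 5*theta + 3/4)*cos(3*theta**2 + 2*theta/3 - 1/2) + 36*theta*sqrt(4*theta**2 + 1)*sin(3*theta**2 + 2*theta/3 - 1/2)*cos(-3*theta**2/4 + 5*theta + 3/4) + 96*theta + 30*sqrt(4*theta**2 + 1)*sin(-3*theta**2/4 + 5*theta + 3/4)*cos(3*theta**2 + 2*theta/3 - 1/2) + 4*sqrt(4*theta**2 + 1)*sin(3*theta**2 + 2*theta/3 - 1/2)*cos(-3*theta**2/4 + 5*theta + 3/4))/(8*sqrt(4*theta**2 + 1)) = G'(theta).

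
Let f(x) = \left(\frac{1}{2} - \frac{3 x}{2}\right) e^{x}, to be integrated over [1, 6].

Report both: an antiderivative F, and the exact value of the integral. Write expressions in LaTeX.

f has the shape u'v + uv' for u = 2 - \frac{3 x}{2} and v = e^{x} — it is the derivative of the product u*v.
F(x) = - \frac{\left(3 x - 4\right) e^{x}}{2} is an antiderivative of f.
Check: d/dx[- \frac{\left(3 x - 4\right) e^{x}}{2}] = - \frac{3 x e^{x}}{2} + \frac{e^{x}}{2}, which equals f(x).
F(6) = - 7 e^{6}; F(1) = \frac{e}{2}.
Integral = F(6) - F(1) = - 7 e^{6} - \frac{e}{2}.

Antiderivative: F(x) = - \frac{\left(3 x - 4\right) e^{x}}{2}; value = - 7 e^{6} - \frac{e}{2}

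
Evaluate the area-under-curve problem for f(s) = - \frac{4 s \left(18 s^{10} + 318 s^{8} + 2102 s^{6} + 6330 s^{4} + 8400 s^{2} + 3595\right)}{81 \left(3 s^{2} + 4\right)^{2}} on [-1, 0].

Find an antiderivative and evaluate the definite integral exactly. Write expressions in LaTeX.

Antiderivative: F(s) = - \frac{3 s^{10} + 64 s^{8} + 530 s^{6} + 2100 s^{4} + 3875 s^{2} + 2770}{81 \left(3 s^{2} + 4\right)}; value = \frac{8989}{1134}

A candidate is checked by its d/ds: the result must match f(s).
F(s) = - \frac{3 s^{10} + 64 s^{8} + 530 s^{6} + 2100 s^{4} + 3875 s^{2} + 2770}{81 \left(3 s^{2} + 4\right)} is an antiderivative of f.
Check: d/ds[- \frac{3 s^{10} + 64 s^{8} + 530 s^{6} + 2100 s^{4} + 3875 s^{2} + 2770}{81 \left(3 s^{2} + 4\right)}] = \frac{- 72 s^{11} - 1272 s^{9} - 8408 s^{7} - 25320 s^{5} - 33600 s^{3} - 14380 s}{729 s^{4} + 1944 s^{2} + 1296}, which equals f(s).
F(0) = - \frac{1385}{162}; F(-1) = - \frac{346}{21}.
Integral = F(0) - F(-1) = \frac{8989}{1134}.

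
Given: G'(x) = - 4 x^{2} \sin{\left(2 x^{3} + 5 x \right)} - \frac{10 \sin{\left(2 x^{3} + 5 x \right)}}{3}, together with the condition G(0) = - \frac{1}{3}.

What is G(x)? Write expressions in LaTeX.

The substitution u = 2 x^{3} + 5 x works: G'(x) is exactly (dG/du)*(du/dx) for that inner function.
A general antiderivative is \frac{2 \cos{\left(2 x^{3} + 5 x \right)}}{3} + C.
The condition gives C = - \frac{1}{3} - (\frac{2}{3}) = -1.
So G(x) = \frac{2 \cos{\left(2 x^{3} + 5 x \right)} - 3}{3}.
Check: d/dx[\frac{2 \cos{\left(2 x^{3} + 5 x \right)} - 3}{3}] = - 4 x^{2} \sin{\left(2 x^{3} + 5 x \right)} - \frac{10 \sin{\left(2 x^{3} + 5 x \right)}}{3} = G'(x).

G(x) = \frac{2 \cos{\left(2 x^{3} + 5 x \right)} - 3}{3}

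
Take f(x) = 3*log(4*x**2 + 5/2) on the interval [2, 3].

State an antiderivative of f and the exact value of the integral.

Antiderivative: F(x) = 3*(2*x*log(4*x**2 + 5/2) - 4*x + sqrt(10)*atan(2*sqrt(10)*x/5))/2; value = -6*log(37/2) - 6 - 3*sqrt(10)*atan(4*sqrt(10)/5)/2 + 3*sqrt(10)*atan(6*sqrt(10)/5)/2 + 9*log(77/2)

A candidate is checked by its d/dx: the result must match f(x).
F(x) = 3*(2*x*log(4*x**2 + 5/2) - 4*x + sqrt(10)*atan(2*sqrt(10)*x/5))/2 is an antiderivative of f.
Check: d/dx[3*(2*x*log(4*x**2 + 5/2) - 4*x + sqrt(10)*atan(2*sqrt(10)*x/5))/2] = 3*log(4*x**2 + 5/2) = f(x).
F(3) = -18 + 3*sqrt(10)*atan(6*sqrt(10)/5)/2 + 9*log(77/2); F(2) = -12 + 3*sqrt(10)*atan(4*sqrt(10)/5)/2 + 6*log(37/2).
Integral = F(3) - F(2) = -6*log(37/2) - 6 - 3*sqrt(10)*atan(4*sqrt(10)/5)/2 + 3*sqrt(10)*atan(6*sqrt(10)/5)/2 + 9*log(77/2).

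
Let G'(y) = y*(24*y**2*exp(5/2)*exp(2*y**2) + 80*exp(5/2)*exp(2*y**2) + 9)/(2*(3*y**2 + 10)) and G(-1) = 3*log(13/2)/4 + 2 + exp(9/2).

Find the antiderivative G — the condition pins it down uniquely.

G(y) = (4*exp(5/2)*exp(2*y**2) + 3*log(3*y**2/2 + 5) + 8)/4

Recover the given G'(y) by differentiating a candidate G(y); any mismatch rules it out.
A general antiderivative is exp(2*y**2 + 5/2) + 3*log(3*y**2/2 + 5)/4 + C.
The condition gives C = 3*log(13/2)/4 + 2 + exp(9/2) - (3*log(13/2)/4 + exp(9/2)) = 2.
So G(y) = (4*exp(5/2)*exp(2*y**2) + 3*log(3*y**2/2 + 5) + 8)/4.
Check: d/dy[(4*exp(5/2)*exp(2*y**2) + 3*log(3*y**2/2 + 5) + 8)/4] = (24*y**3*exp(5/2)*exp(2*y**2) + 80*y*exp(5/2)*exp(2*y**2) + 9*y)/(6*y**2 + 20), which equals G'(y).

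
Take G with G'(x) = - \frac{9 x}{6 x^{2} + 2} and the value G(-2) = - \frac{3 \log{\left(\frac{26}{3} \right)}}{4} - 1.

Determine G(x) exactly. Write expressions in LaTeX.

The substitution u = 2 x^{2} + \frac{2}{3} works: G'(x) is exactly (dG/du)*(du/dx) for that inner function.
A general antiderivative is - \frac{3 \log{\left(2 x^{2} + \frac{2}{3} \right)}}{4} + C.
The condition gives C = - \frac{3 \log{\left(\frac{26}{3} \right)}}{4} - 1 - (- \frac{3 \log{\left(\frac{26}{3} \right)}}{4}) = -1.
So G(x) = \frac{- 3 \log{\left(2 x^{2} + \frac{2}{3} \right)} - 4}{4}.
Check: d/dx[\frac{- 3 \log{\left(2 x^{2} + \frac{2}{3} \right)} - 4}{4}] = - \frac{9 x}{6 x^{2} + 2} = G'(x).

G(x) = \frac{- 3 \log{\left(2 x^{2} + \frac{2}{3} \right)} - 4}{4}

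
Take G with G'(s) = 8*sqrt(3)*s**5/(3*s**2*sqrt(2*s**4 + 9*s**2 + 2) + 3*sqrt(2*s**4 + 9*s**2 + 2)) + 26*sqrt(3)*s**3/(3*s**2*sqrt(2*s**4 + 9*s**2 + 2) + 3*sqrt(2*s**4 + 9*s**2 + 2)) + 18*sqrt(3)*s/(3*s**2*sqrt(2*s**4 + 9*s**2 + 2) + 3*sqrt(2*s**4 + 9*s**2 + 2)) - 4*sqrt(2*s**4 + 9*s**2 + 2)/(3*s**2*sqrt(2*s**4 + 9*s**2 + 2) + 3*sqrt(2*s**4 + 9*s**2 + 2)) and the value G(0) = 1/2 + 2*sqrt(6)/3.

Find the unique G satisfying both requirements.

Integrate term by term and add the pieces.
A general antiderivative is 2*sqrt(2*s**4/3 + 3*s**2 + 2/3) - 4*atan(s)/3 + C.
The condition gives C = 1/2 + 2*sqrt(6)/3 - (2*sqrt(6)/3) = 1/2.
So G(s) = 2*sqrt(2*s**4/3 + 3*s**2 + 2/3) - 4*atan(s)/3 + 1/2.
Check: d/ds[2*sqrt(2*s**4/3 + 3*s**2 + 2/3) - 4*atan(s)/3 + 1/2] = (8*sqrt(3)*s**5 + 26*sqrt(3)*s**3 + 18*sqrt(3)*s - 4*sqrt(2*s**4 + 9*s**2 + 2))/(3*s**2*sqrt(2*s**4 + 9*s**2 + 2) + 3*sqrt(2*s**4 + 9*s**2 + 2)), which equals G'(s).

G(s) = 2*sqrt(2*s**4/3 + 3*s**2 + 2/3) - 4*atan(s)/3 + 1/2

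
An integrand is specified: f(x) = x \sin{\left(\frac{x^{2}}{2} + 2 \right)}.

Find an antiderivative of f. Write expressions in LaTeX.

An antiderivative is F(x) = - \cos{\left(\frac{x^{2}}{2} + 2 \right)}.

The substitution u = \frac{x^{2}}{2} + 2 works: f is exactly (dF/du)*(du/dx) for that inner function.
Check: d/dx[- \cos{\left(\frac{x^{2}}{2} + 2 \right)}] = x \sin{\left(\frac{x^{2}}{2} + 2 \right)} = f(x).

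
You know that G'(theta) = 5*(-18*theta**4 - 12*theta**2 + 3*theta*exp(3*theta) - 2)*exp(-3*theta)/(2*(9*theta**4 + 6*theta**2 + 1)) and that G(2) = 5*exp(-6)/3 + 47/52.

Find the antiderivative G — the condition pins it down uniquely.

A candidate passes only if d/dtheta[G] lands on the given G'(theta) exactly.
A general antiderivative is 5*exp(-3*theta)/3 - 5/(4*(3*theta**2 + 1)) + C.
The condition gives C = 5*exp(-6)/3 + 47/52 - (-5/52 + 5*exp(-6)/3) = 1.
So G(theta) = (60*theta**2 + 12*(3*theta**2 + 1)*exp(3*theta) - 15*exp(3*theta) + 20)*exp(-3*theta)/(12*(3*theta**2 + 1)).
Check: d/dtheta[(60*theta**2 + 12*(3*theta**2 + 1)*exp(3*theta) - 15*exp(3*theta) + 20)*exp(-3*theta)/(12*(3*theta**2 + 1))] = (-90*theta**4 - 60*theta**2 + 15*theta*exp(3*theta) - 10)/(18*theta**4*exp(3*theta) + 12*theta**2*exp(3*theta) + 2*exp(3*theta)), which equals G'(theta).

G(theta) = (60*theta**2 + 12*(3*theta**2 + 1)*exp(3*theta) - 15*exp(3*theta) + 20)*exp(-3*theta)/(12*(3*theta**2 + 1))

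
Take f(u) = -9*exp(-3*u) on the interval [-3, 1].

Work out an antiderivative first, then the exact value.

Antiderivative: F(u) = 3*exp(-3*u); value = -3*exp(9) + 3*exp(-3)

An antiderivative F(u) passes only if d/du[F] lands on f(u) exactly.
F(u) = 3*exp(-3*u) is an antiderivative of f.
Check: d/du[3*exp(-3*u)] = -9*exp(-3*u) = f(u).
F(1) = 3*exp(-3); F(-3) = 3*exp(9).
Integral = F(1) - F(-3) = -3*exp(9) + 3*exp(-3).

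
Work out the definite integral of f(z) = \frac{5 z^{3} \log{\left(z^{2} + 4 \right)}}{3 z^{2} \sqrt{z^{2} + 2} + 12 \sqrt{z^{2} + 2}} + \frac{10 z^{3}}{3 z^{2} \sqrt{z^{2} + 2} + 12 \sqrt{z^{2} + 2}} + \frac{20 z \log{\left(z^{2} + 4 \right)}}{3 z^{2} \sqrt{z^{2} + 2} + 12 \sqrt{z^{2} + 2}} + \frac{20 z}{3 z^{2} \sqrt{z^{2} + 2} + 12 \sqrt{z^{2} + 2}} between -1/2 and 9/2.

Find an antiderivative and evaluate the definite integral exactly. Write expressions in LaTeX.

Recognize the product-rule pattern: f = u'v + uv' with u = \frac{5 \sqrt{z^{2} + 2}}{3}, v = \log{\left(z^{2} + 4 \right)}, so integration by parts undoes it.
F(z) = \frac{5 \sqrt{z^{2} + 2} \log{\left(z^{2} + 4 \right)}}{3} is an antiderivative of f.
Check: d/dz[\frac{5 \sqrt{z^{2} + 2} \log{\left(z^{2} + 4 \right)}}{3}] = \frac{5 z^{3} \log{\left(z^{2} + 4 \right)} + 10 z^{3} + 20 z \log{\left(z^{2} + 4 \right)} + 20 z}{3 z^{2} \sqrt{z^{2} + 2} + 12 \sqrt{z^{2} + 2}}, which equals f(z).
F(9/2) = \frac{5 \sqrt{89} \log{\left(\frac{97}{4} \right)}}{6}; F(-1/2) = \frac{5 \log{\left(\frac{17}{4} \right)}}{2}.
Integral = F(9/2) - F(-1/2) = - \frac{5 \log{\left(\frac{17}{4} \right)}}{2} + \frac{5 \sqrt{89} \log{\left(\frac{97}{4} \right)}}{6}.

Antiderivative: F(z) = \frac{5 \sqrt{z^{2} + 2} \log{\left(z^{2} + 4 \right)}}{3}; value = - \frac{5 \log{\left(\frac{17}{4} \right)}}{2} + \frac{5 \sqrt{89} \log{\left(\frac{97}{4} \right)}}{6}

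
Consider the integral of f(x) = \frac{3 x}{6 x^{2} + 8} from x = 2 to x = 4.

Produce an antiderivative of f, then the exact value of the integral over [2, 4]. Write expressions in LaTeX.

f matches the chain-rule pattern g'(h)*h' with inner function h(x) = \frac{3 x^{2}}{2} + 2; substituting u = h(x) collapses the integral.
F(x) = \frac{\log{\left(\frac{3 x^{2}}{2} + 2 \right)}}{4} is an antiderivative of f.
Check: d/dx[\frac{\log{\left(\frac{3 x^{2}}{2} + 2 \right)}}{4}] = \frac{3 x}{6 x^{2} + 8} = f(x).
F(4) = \frac{\log{\left(26 \right)}}{4}; F(2) = \frac{\log{\left(8 \right)}}{4}.
Integral = F(4) - F(2) = - \frac{\log{\left(8 \right)}}{4} + \frac{\log{\left(26 \right)}}{4}.

Antiderivative: F(x) = \frac{\log{\left(\frac{3 x^{2}}{2} + 2 \right)}}{4}; value = - \frac{\log{\left(8 \right)}}{4} + \frac{\log{\left(26 \right)}}{4}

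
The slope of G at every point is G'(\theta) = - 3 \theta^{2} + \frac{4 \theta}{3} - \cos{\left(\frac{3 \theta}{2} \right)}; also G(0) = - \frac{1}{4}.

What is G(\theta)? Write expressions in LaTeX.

Integrate term by term and add the pieces.
A general antiderivative is - \theta^{3} + \frac{2 \theta^{2}}{3} - \frac{2 \sin{\left(\frac{3 \theta}{2} \right)}}{3} - \frac{3}{4} + C.
The condition gives C = - \frac{1}{4} - (- \frac{3}{4}) = \frac{1}{2}.
So G(\theta) = - \theta^{3} + \frac{2 \theta^{2}}{3} - \frac{2 \sin{\left(\frac{3 \theta}{2} \right)}}{3} - \frac{1}{4}.
Check: d/d\theta[- \theta^{3} + \frac{2 \theta^{2}}{3} - \frac{2 \sin{\left(\frac{3 \theta}{2} \right)}}{3} - \frac{1}{4}] = - 3 \theta^{2} + \frac{4 \theta}{3} - \cos{\left(\frac{3 \theta}{2} \right)} = G'(\theta).

G(\theta) = - \theta^{3} + \frac{2 \theta^{2}}{3} - \frac{2 \sin{\left(\frac{3 \theta}{2} \right)}}{3} - \frac{1}{4}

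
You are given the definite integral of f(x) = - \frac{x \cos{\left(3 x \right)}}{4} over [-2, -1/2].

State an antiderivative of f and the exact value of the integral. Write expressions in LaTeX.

Any candidate F(x) must reproduce f(x) exactly when differentiated.
F(x) = - \frac{x \sin{\left(3 x \right)}}{12} - \frac{\cos{\left(3 x \right)}}{36} is an antiderivative of f.
Check: d/dx[- \frac{x \sin{\left(3 x \right)}}{12} - \frac{\cos{\left(3 x \right)}}{36}] = - \frac{x \cos{\left(3 x \right)}}{4} = f(x).
F(-1/2) = - \frac{\sin{\left(\frac{3}{2} \right)}}{24} - \frac{\cos{\left(\frac{3}{2} \right)}}{36}; F(-2) = - \frac{\cos{\left(6 \right)}}{36} - \frac{\sin{\left(6 \right)}}{6}.
Integral = F(-1/2) - F(-2) = \frac{\sin{\left(6 \right)}}{6} - \frac{\sin{\left(\frac{3}{2} \right)}}{24} - \frac{\cos{\left(\frac{3}{2} \right)}}{36} + \frac{\cos{\left(6 \right)}}{36}.

Antiderivative: F(x) = - \frac{x \sin{\left(3 x \right)}}{12} - \frac{\cos{\left(3 x \right)}}{36}; value = \frac{\sin{\left(6 \right)}}{6} - \frac{\sin{\left(\frac{3}{2} \right)}}{24} - \frac{\cos{\left(\frac{3}{2} \right)}}{36} + \frac{\cos{\left(6 \right)}}{36}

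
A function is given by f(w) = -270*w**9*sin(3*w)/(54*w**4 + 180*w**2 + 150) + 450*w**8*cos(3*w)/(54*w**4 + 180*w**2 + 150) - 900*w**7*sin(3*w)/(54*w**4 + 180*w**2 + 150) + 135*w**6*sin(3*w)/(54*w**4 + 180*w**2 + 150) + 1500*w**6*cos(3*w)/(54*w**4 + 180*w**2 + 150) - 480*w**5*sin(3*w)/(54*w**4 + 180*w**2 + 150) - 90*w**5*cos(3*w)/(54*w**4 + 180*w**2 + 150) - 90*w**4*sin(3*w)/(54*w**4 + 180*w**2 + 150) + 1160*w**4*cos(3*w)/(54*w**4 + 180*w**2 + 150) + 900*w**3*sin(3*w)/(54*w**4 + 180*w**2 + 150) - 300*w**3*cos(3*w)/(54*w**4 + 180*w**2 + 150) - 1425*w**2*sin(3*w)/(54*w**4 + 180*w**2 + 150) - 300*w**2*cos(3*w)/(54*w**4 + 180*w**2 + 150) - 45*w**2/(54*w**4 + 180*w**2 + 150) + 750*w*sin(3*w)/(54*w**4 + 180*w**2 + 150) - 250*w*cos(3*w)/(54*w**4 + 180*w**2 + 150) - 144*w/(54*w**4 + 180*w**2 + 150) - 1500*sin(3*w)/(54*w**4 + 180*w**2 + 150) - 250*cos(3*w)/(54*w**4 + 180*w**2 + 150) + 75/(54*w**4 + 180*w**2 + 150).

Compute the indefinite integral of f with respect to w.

The integrand splits into summands that can be handled one at a time.
Check: d/dw[(15*w - 5*(3*w**2 + 5)*(-2*w**5 + w**2 + 2*w - 4)*cos(3*w) + 24)/(6*(3*w**2 + 5))] = (-270*w**9*sin(3*w) + 450*w**8*cos(3*w) - 900*w**7*sin(3*w) + 135*w**6*sin(3*w) + 1500*w**6*cos(3*w) - 480*w**5*sin(3*w) - 90*w**5*cos(3*w) - 90*w**4*sin(3*w) + 1160*w**4*cos(3*w) + 900*w**3*sin(3*w) - 300*w**3*cos(3*w) - 1425*w**2*sin(3*w) - 300*w**2*cos(3*w) - 45*w**2 + 750*w*sin(3*w) - 250*w*cos(3*w) - 144*w - 1500*sin(3*w) - 250*cos(3*w) + 75)/(54*w**4 + 180*w**2 + 150), which equals f(w).

F(w) = (15*w - 5*(3*w**2 + 5)*(-2*w**5 + w**2 + 2*w - 4)*cos(3*w) + 24)/(6*(3*w**2 + 5)) + C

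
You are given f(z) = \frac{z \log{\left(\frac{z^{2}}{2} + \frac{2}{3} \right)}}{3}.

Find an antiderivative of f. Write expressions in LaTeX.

Any candidate F(z) must reproduce f(z) exactly when differentiated.
Check: d/dz[\frac{3 z^{2} \log{\left(\frac{z^{2}}{2} + \frac{2}{3} \right)} - 3 z^{2} + 4 \log{\left(3 z^{2} + 4 \right)}}{18}] = \frac{z \log{\left(3 z^{2} + 4 \right)}}{3} - \frac{z \log{\left(6 \right)}}{3}, which equals f(z).

An antiderivative is F(z) = \frac{3 z^{2} \log{\left(\frac{z^{2}}{2} + \frac{2}{3} \right)} - 3 z^{2} + 4 \log{\left(3 z^{2} + 4 \right)}}{18}.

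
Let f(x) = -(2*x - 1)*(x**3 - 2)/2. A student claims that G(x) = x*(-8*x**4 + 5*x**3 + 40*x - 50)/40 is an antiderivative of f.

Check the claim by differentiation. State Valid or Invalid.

d/dx[G] = -x**4 + x**3/2 + 2*x - 5/4
d/dx[G] - f(x) = -1/4 != 0.

Invalid: d/dx[G] - f = -1/4, which is not 0.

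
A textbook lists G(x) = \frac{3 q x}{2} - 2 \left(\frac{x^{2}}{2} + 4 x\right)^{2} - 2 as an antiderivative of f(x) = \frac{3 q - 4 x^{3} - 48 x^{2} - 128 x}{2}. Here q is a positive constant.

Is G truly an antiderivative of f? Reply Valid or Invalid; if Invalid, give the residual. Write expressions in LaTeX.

Valid: G'(x) = f(x).

d/dx[G] = \frac{3 q}{2} - 2 x^{3} - 24 x^{2} - 64 x
This equals f(x) exactly, so the claim holds.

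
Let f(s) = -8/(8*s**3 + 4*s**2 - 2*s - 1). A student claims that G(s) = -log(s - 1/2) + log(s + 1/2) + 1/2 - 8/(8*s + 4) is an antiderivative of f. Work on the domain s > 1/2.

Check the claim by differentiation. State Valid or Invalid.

d/ds[G] = -8/(8*s**3 + 4*s**2 - 2*s - 1)
This equals f(s) exactly, so the claim holds.

Valid: G'(s) = f(s).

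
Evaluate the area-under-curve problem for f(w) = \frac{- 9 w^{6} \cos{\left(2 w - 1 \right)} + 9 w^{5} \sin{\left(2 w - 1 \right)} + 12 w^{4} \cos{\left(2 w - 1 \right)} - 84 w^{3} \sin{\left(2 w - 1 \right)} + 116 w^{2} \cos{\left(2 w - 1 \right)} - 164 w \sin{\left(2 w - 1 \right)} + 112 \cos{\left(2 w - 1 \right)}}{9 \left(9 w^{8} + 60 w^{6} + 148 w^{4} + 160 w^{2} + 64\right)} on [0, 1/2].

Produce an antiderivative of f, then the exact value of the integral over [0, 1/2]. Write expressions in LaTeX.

f has the shape u'v + uv' for u = - \frac{5}{3 \left(3 w^{2} + 6\right)} + \frac{1}{2 \left(w^{2} + \frac{4}{3}\right)} and v = \sin{\left(2 w - 1 \right)} — it is the derivative of the product u*v.
F(w) = - \frac{5 \sin{\left(2 w - 1 \right)}}{9 w^{2} + 18} + \frac{\sin{\left(2 w - 1 \right)}}{2 w^{2} + \frac{8}{3}} is an antiderivative of f.
Check: d/dw[- \frac{5 \sin{\left(2 w - 1 \right)}}{9 w^{2} + 18} + \frac{\sin{\left(2 w - 1 \right)}}{2 w^{2} + \frac{8}{3}}] = \frac{- 9 w^{6} \cos{\left(2 w - 1 \right)} + 9 w^{5} \sin{\left(2 w - 1 \right)} + 12 w^{4} \cos{\left(2 w - 1 \right)} - 84 w^{3} \sin{\left(2 w - 1 \right)} + 116 w^{2} \cos{\left(2 w - 1 \right)} - 164 w \sin{\left(2 w - 1 \right)} + 112 \cos{\left(2 w - 1 \right)}}{81 w^{8} + 540 w^{6} + 1332 w^{4} + 1440 w^{2} + 576}, which equals f(w).
F(1/2) = 0; F(0) = - \frac{7 \sin{\left(1 \right)}}{72}.
Integral = F(1/2) - F(0) = \frac{7 \sin{\left(1 \right)}}{72}.

Antiderivative: F(w) = - \frac{5 \sin{\left(2 w - 1 \right)}}{9 w^{2} + 18} + \frac{\sin{\left(2 w - 1 \right)}}{2 w^{2} + \frac{8}{3}}; value = \frac{7 \sin{\left(1 \right)}}{72}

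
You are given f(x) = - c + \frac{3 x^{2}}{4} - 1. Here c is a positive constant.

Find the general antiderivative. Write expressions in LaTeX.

F(x) = - c x + \frac{x^{3}}{4} - x + C

A candidate is checked by its d/dx: the result must match f(x).
Check: d/dx[- c x + \frac{x^{3}}{4} - x] = - c + \frac{3 x^{2}}{4} - 1 = f(x).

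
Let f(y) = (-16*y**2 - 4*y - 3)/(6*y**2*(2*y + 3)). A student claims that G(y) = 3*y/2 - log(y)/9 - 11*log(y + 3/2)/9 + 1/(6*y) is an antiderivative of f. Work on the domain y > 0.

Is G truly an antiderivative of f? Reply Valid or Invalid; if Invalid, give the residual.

d/dy[G] = (18*y**3 + 11*y**2 - 4*y - 3)/(12*y**3 + 18*y**2)
d/dy[G] - f(y) = 3/2 != 0.

Invalid: d/dy[G] - f = 3/2, which is not 0.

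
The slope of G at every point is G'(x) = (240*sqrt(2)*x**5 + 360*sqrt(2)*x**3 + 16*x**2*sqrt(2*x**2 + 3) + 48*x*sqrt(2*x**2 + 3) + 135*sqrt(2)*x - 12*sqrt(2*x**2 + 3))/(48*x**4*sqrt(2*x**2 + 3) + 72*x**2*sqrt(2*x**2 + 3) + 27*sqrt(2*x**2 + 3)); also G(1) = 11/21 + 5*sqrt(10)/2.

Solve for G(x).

G(x) = -2*x/(6*x**2 + 9/2) + 5*sqrt(4*x**2 + 6)/2 + 1 - 1/(2*x**2 + 3/2)

Whatever form G(x) takes, its d/dx must return the stated G'(x).
A general antiderivative is (-2*x/3 - 1)/(2*x**2 + 3/2) + 5*sqrt(4*x**2 + 6)/2 + C.
The condition gives C = 11/21 + 5*sqrt(10)/2 - (-10/21 + 5*sqrt(10)/2) = 1.
So G(x) = -2*x/(6*x**2 + 9/2) + 5*sqrt(4*x**2 + 6)/2 + 1 - 1/(2*x**2 + 3/2).
Check: d/dx[-2*x/(6*x**2 + 9/2) + 5*sqrt(4*x**2 + 6)/2 + 1 - 1/(2*x**2 + 3/2)] = (240*sqrt(2)*x**5 + 360*sqrt(2)*x**3 + 16*x**2*sqrt(2*x**2 + 3) + 48*x*sqrt(2*x**2 + 3) + 135*sqrt(2)*x - 12*sqrt(2*x**2 + 3))/(48*x**4*sqrt(2*x**2 + 3) + 72*x**2*sqrt(2*x**2 + 3) + 27*sqrt(2*x**2 + 3)) = G'(x).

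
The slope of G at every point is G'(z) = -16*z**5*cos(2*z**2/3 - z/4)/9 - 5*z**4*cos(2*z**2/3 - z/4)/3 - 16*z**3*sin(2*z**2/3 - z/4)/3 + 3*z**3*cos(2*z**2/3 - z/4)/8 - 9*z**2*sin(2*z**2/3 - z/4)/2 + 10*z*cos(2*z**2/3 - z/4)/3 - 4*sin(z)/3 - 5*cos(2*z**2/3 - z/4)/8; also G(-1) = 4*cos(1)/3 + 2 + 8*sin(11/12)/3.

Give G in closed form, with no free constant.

G(z) = -(8*z**4*sin(2*z**2/3 - z/4) + 9*z**3*sin(2*z**2/3 - z/4) - 15*sin(2*z**2/3 - z/4) - 8*cos(z) - 12)/6

Integrate term by term and add the pieces.
A general antiderivative is 2*(-2*z**4/3 - 3*z**3/4 + 5/4)*sin(2*z**2/3 - z/4) + 4*cos(z)/3 + C.
The condition gives C = 4*cos(1)/3 + 2 + 8*sin(11/12)/3 - (4*cos(1)/3 + 8*sin(11/12)/3) = 2.
So G(z) = -(8*z**4*sin(2*z**2/3 - z/4) + 9*z**3*sin(2*z**2/3 - z/4) - 15*sin(2*z**2/3 - z/4) - 8*cos(z) - 12)/6.
Check: d/dz[-(8*z**4*sin(2*z**2/3 - z/4) + 9*z**3*sin(2*z**2/3 - z/4) - 15*sin(2*z**2/3 - z/4) - 8*cos(z) - 12)/6] = -16*z**5*cos(2*z**2/3 - z/4)/9 - 5*z**4*cos(2*z**2/3 - z/4)/3 - 16*z**3*sin(2*z**2/3 - z/4)/3 + 3*z**3*cos(2*z**2/3 - z/4)/8 - 9*z**2*sin(2*z**2/3 - z/4)/2 + 10*z*cos(2*z**2/3 - z/4)/3 - 4*sin(z)/3 - 5*cos(2*z**2/3 - z/4)/8 = G'(z).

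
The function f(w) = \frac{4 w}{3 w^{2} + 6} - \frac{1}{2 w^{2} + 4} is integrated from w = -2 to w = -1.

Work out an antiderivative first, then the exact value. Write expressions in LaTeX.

Antiderivative: F(w) = - \frac{- 8 \log{\left(w^{2} + 2 \right)} + 3 \sqrt{2} \operatorname{atan}{\left(\frac{\sqrt{2} w}{2} \right)}}{12}; value = - \frac{2 \log{\left(6 \right)}}{3} - \frac{\sqrt{2} \operatorname{atan}{\left(\sqrt{2} \right)}}{4} + \frac{\sqrt{2} \operatorname{atan}{\left(\frac{\sqrt{2}}{2} \right)}}{4} + \frac{2 \log{\left(3 \right)}}{3}

The integrand splits into summands that can be handled one at a time.
F(w) = - \frac{- 8 \log{\left(w^{2} + 2 \right)} + 3 \sqrt{2} \operatorname{atan}{\left(\frac{\sqrt{2} w}{2} \right)}}{12} is an antiderivative of f.
Check: d/dw[- \frac{- 8 \log{\left(w^{2} + 2 \right)} + 3 \sqrt{2} \operatorname{atan}{\left(\frac{\sqrt{2} w}{2} \right)}}{12}] = \frac{8 w - 3}{6 w^{2} + 12}, which equals f(w).
F(-1) = \frac{\sqrt{2} \operatorname{atan}{\left(\frac{\sqrt{2}}{2} \right)}}{4} + \frac{2 \log{\left(3 \right)}}{3}; F(-2) = \frac{\sqrt{2} \operatorname{atan}{\left(\sqrt{2} \right)}}{4} + \frac{2 \log{\left(6 \right)}}{3}.
Integral = F(-1) - F(-2) = - \frac{2 \log{\left(6 \right)}}{3} - \frac{\sqrt{2} \operatorname{atan}{\left(\sqrt{2} \right)}}{4} + \frac{\sqrt{2} \operatorname{atan}{\left(\frac{\sqrt{2}}{2} \right)}}{4} + \frac{2 \log{\left(3 \right)}}{3}.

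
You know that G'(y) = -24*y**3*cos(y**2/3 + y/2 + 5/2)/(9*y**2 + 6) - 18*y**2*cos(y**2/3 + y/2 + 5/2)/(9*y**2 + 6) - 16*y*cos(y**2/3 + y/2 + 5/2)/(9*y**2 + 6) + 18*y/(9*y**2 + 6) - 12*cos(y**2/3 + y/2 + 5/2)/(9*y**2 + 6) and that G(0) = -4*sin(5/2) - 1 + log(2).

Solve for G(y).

G(y) = log(3*y**2 + 2) - 4*sin(y**2/3 + y/2 + 5/2) - 1

Integrate term by term and add the pieces.
A general antiderivative is log(3*y**2 + 2) - 4*sin(y**2/3 + y/2 + 5/2) + C.
The condition gives C = -4*sin(5/2) - 1 + log(2) - (-4*sin(5/2) + log(2)) = -1.
So G(y) = log(3*y**2 + 2) - 4*sin(y**2/3 + y/2 + 5/2) - 1.
Check: d/dy[log(3*y**2 + 2) - 4*sin(y**2/3 + y/2 + 5/2) - 1] = (-24*y**3*cos(y**2/3 + y/2 + 5/2) - 18*y**2*cos(y**2/3 + y/2 + 5/2) - 16*y*cos(y**2/3 + y/2 + 5/2) + 18*y - 12*cos(y**2/3 + y/2 + 5/2))/(9*y**2 + 6), which equals G'(y).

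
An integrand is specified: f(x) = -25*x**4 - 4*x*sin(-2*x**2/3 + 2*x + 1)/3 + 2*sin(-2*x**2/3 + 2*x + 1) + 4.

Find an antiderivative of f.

The integrand splits into summands that can be handled one at a time.
Check: d/dx[-5*x**5 + 4*x - cos(-2*x**2/3 + 2*x + 1)] = -25*x**4 - 4*x*sin(-2*x**2/3 + 2*x + 1)/3 + 2*sin(-2*x**2/3 + 2*x + 1) + 4 = f(x).

An antiderivative is F(x) = -5*x**5 + 4*x - cos(-2*x**2/3 + 2*x + 1).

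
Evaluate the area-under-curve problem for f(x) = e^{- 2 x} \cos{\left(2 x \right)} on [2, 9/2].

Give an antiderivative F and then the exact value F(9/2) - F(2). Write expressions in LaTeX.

Since d/dx undoes antidifferentiation here, F'(x) = f(x) is required of F(x).
F(x) = \frac{e^{- 2 x} \sin{\left(2 x \right)}}{4} - \frac{e^{- 2 x} \cos{\left(2 x \right)}}{4} is an antiderivative of f.
Check: d/dx[\frac{e^{- 2 x} \sin{\left(2 x \right)}}{4} - \frac{e^{- 2 x} \cos{\left(2 x \right)}}{4}] = e^{- 2 x} \cos{\left(2 x \right)} = f(x).
F(9/2) = \frac{\sin{\left(9 \right)}}{4 e^{9}} - \frac{\cos{\left(9 \right)}}{4 e^{9}}; F(2) = \frac{\sin{\left(4 \right)}}{4 e^{4}} - \frac{\cos{\left(4 \right)}}{4 e^{4}}.
Integral = F(9/2) - F(2) = \frac{\cos{\left(4 \right)}}{4 e^{4}} + \frac{\sin{\left(9 \right)}}{4 e^{9}} - \frac{\cos{\left(9 \right)}}{4 e^{9}} - \frac{\sin{\left(4 \right)}}{4 e^{4}}.

Antiderivative: F(x) = \frac{e^{- 2 x} \sin{\left(2 x \right)}}{4} - \frac{e^{- 2 x} \cos{\left(2 x \right)}}{4}; value = \frac{\cos{\left(4 \right)}}{4 e^{4}} + \frac{\sin{\left(9 \right)}}{4 e^{9}} - \frac{\cos{\left(9 \right)}}{4 e^{9}} - \frac{\sin{\left(4 \right)}}{4 e^{4}}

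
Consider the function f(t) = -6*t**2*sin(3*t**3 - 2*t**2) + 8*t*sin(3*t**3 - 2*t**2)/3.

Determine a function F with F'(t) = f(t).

An antiderivative is F(t) = 2*cos(3*t**3 - 2*t**2)/3.

f matches the chain-rule pattern g'(h)*h' with inner function h(t) = 3*t**3 - 2*t**2; substituting u = h(t) collapses the integral.
Check: d/dt[2*cos(3*t**3 - 2*t**2)/3] = -6*t**2*sin(3*t**3 - 2*t**2) + 8*t*sin(3*t**3 - 2*t**2)/3 = f(t).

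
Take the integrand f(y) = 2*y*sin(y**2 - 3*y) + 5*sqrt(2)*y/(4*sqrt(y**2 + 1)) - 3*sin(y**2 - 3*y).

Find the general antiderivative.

F(y) = 5*sqrt(y**2/2 + 1/2)/2 - cos(y**2 - 3*y) + C

The integrand splits into summands that can be handled one at a time.
Check: d/dy[5*sqrt(y**2/2 + 1/2)/2 - cos(y**2 - 3*y)] = (8*y*sqrt(y**2 + 1)*sin(y**2 - 3*y) + 5*sqrt(2)*y - 12*sqrt(y**2 + 1)*sin(y**2 - 3*y))/(4*sqrt(y**2 + 1)), which equals f(y).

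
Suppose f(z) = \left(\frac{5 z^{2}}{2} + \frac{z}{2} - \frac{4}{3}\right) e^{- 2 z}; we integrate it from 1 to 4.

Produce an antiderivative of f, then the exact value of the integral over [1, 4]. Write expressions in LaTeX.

Recognize the product-rule pattern: f = u'v + uv' with u = - \frac{5 z^{2}}{4} - \frac{3 z}{2} - \frac{1}{12}, v = e^{- 2 z}, so integration by parts undoes it.
F(z) = \frac{\left(- 15 z^{2} - 18 z - 1\right) e^{- 2 z}}{12} is an antiderivative of f.
Check: d/dz[\frac{\left(- 15 z^{2} - 18 z - 1\right) e^{- 2 z}}{12}] = \frac{\left(15 z^{2} + 3 z - 8\right) e^{- 2 z}}{6}, which equals f(z).
F(4) = - \frac{313}{12 e^{8}}; F(1) = - \frac{17}{6 e^{2}}.
Integral = F(4) - F(1) = - \frac{313}{12 e^{8}} + \frac{17}{6 e^{2}}.

Antiderivative: F(z) = \frac{\left(- 15 z^{2} - 18 z - 1\right) e^{- 2 z}}{12}; value = - \frac{313}{12 e^{8}} + \frac{17}{6 e^{2}}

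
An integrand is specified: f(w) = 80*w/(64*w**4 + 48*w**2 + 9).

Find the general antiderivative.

F(w) = -5/(8*w**2 + 3) + C

f matches the chain-rule pattern g'(h)*h' with inner function h(w) = 4*w**2 + 3/2; substituting u = h(w) collapses the integral.
Check: d/dw[-5/(8*w**2 + 3)] = 80*w/(64*w**4 + 48*w**2 + 9) = f(w).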